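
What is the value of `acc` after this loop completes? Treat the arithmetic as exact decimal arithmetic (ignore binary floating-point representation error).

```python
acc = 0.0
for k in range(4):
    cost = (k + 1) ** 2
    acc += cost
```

Let's trace through this code step by step.

Initialize: acc = 0.0
Entering loop: for k in range(4):
After iteration 1: k = 0, acc = 1.0, cost = 1
After iteration 2: k = 1, acc = 5.0, cost = 4
After iteration 3: k = 2, acc = 14.0, cost = 9
After iteration 4: k = 3, acc = 30.0, cost = 16
Loop ends.

Final answer: 30.0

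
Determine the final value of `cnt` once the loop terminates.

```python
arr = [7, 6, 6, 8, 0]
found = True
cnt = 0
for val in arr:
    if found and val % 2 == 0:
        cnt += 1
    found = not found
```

Let's trace through this code step by step.

Initialize: arr = [7, 6, 6, 8, 0]
Initialize: found = True
Initialize: cnt = 0
Entering loop: for val in arr:
After iteration 1: val = 7, found = False, cnt = 0
After iteration 2: val = 6, found = True, cnt = 0
After iteration 3: val = 6, found = False, cnt = 1
After iteration 4: val = 8, found = True, cnt = 1
After iteration 5: val = 0, found = False, cnt = 2
Loop ends.

Final answer: 2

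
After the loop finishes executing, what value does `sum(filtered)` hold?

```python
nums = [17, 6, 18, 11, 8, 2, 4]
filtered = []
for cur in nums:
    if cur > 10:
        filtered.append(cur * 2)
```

Let's trace through this code step by step.

Initialize: nums = [17, 6, 18, 11, 8, 2, 4]
Initialize: filtered = []
Entering loop: for cur in nums:
After iteration 1: cur = 17, filtered = [34]
After iteration 2: cur = 6, filtered = [34]
After iteration 3: cur = 18, filtered = [34, 36]
After iteration 4: cur = 11, filtered = [34, 36, 22]
After iteration 5: cur = 8, filtered = [34, 36, 22]
After iteration 6: cur = 2, filtered = [34, 36, 22]
After iteration 7: cur = 4, filtered = [34, 36, 22]
Loop ends.
sum(filtered) = 92

Final answer: 92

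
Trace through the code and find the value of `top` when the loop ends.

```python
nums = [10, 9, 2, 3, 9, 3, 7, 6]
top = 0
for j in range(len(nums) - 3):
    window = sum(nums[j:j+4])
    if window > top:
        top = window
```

Let's trace through this code step by step.

Initialize: nums = [10, 9, 2, 3, 9, 3, 7, 6]
Initialize: top = 0
Entering loop: for j in range(len(nums) - 3):
After iteration 1: j = 0, top = 24, window = 24
After iteration 2: j = 1, top = 24, window = 23
After iteration 3: j = 2, top = 24, window = 17
After iteration 4: j = 3, top = 24, window = 22
After iteration 5: j = 4, top = 25, window = 25
Loop ends.

Final answer: 25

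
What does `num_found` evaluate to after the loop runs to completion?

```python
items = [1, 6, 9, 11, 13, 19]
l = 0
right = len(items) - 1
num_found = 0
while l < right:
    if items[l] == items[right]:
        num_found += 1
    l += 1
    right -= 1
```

Let's trace through this code step by step.

Initialize: items = [1, 6, 9, 11, 13, 19]
Initialize: l = 0
Initialize: right = 5
Initialize: num_found = 0
Entering loop: while l < right:
After iteration 1: l = 1, right = 4, num_found = 0
After iteration 2: l = 2, right = 3, num_found = 0
After iteration 3: l = 3, right = 2, num_found = 0
Loop ends.

Final answer: 0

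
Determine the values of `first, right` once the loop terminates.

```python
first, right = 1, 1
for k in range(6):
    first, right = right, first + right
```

Let's trace through this code step by step.

Initialize: first = 1
Initialize: right = 1
Entering loop: for k in range(6):
After iteration 1: k = 0, first = 1, right = 2
After iteration 2: k = 1, first = 2, right = 3
After iteration 3: k = 2, first = 3, right = 5
After iteration 4: k = 3, first = 5, right = 8
After iteration 5: k = 4, first = 8, right = 13
After iteration 6: k = 5, first = 13, right = 21
Loop ends.

Final answer: 13, 21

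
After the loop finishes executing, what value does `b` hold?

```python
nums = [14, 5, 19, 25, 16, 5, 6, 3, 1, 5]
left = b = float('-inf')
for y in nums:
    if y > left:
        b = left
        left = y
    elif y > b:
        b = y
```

Let's trace through this code step by step.

Initialize: nums = [14, 5, 19, 25, 16, 5, 6, 3, 1, 5]
Initialize: left = -inf
Initialize: b = -inf
Entering loop: for y in nums:
After iteration 1: y = 14, left = 14, b = -inf
After iteration 2: y = 5, left = 14, b = 5
After iteration 3: y = 19, left = 19, b = 14
After iteration 4: y = 25, left = 25, b = 19
After iteration 5: y = 16, left = 25, b = 19
After iteration 6: y = 5, left = 25, b = 19
After iteration 7: y = 6, left = 25, b = 19
After iteration 8: y = 3, left = 25, b = 19
After iteration 9: y = 1, left = 25, b = 19
After iteration 10: y = 5, left = 25, b = 19
Loop ends.

Final answer: 19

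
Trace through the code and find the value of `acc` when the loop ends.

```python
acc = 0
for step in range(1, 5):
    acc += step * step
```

Let's trace through this code step by step.

Initialize: acc = 0
Entering loop: for step in range(1, 5):
After iteration 1: step = 1, acc = 1
After iteration 2: step = 2, acc = 5
After iteration 3: step = 3, acc = 14
After iteration 4: step = 4, acc = 30
Loop ends.

Final answer: 30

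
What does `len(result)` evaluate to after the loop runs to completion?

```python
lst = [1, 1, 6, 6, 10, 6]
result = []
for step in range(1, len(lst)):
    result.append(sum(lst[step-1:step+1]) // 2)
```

Let's trace through this code step by step.

Initialize: lst = [1, 1, 6, 6, 10, 6]
Initialize: result = []
Entering loop: for step in range(1, len(lst)):
After iteration 1: step = 1, result = [1]
After iteration 2: step = 2, result = [1, 3]
After iteration 3: step = 3, result = [1, 3, 6]
After iteration 4: step = 4, result = [1, 3, 6, 8]
After iteration 5: step = 5, result = [1, 3, 6, 8, 8]
Loop ends.
len(result) = 5

Final answer: 5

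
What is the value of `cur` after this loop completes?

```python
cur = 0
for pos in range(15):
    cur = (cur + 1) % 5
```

Let's trace through this code step by step.

Initialize: cur = 0
Entering loop: for pos in range(15):
After iteration 1: pos = 0, cur = 1
After iteration 2: pos = 1, cur = 2
After iteration 3: pos = 2, cur = 3
After iteration 4: pos = 3, cur = 4
After iteration 5: pos = 4, cur = 0
After iteration 6: pos = 5, cur = 1
After iteration 7: pos = 6, cur = 2
After iteration 8: pos = 7, cur = 3
After iteration 9: pos = 8, cur = 4
After iteration 10: pos = 9, cur = 0
After iteration 11: pos = 10, cur = 1
After iteration 12: pos = 11, cur = 2
After iteration 13: pos = 12, cur = 3
After iteration 14: pos = 13, cur = 4
After iteration 15: pos = 14, cur = 0
Loop ends.

Final answer: 0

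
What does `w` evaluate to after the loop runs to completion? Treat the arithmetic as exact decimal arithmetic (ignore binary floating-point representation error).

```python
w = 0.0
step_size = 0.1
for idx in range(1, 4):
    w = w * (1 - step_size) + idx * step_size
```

Let's trace through this code step by step.

Initialize: w = 0.0
Initialize: step_size = 0.1
Entering loop: for idx in range(1, 4):
After iteration 1: idx = 1, w = 0.1
After iteration 2: idx = 2, w = 0.29
After iteration 3: idx = 3, w = 0.561
Loop ends.

Final answer: 0.561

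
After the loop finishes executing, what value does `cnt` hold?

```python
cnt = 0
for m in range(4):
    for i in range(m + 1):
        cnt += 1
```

Let's trace through this code step by step.

Initialize: cnt = 0
Entering loop: for m in range(4):
After iteration 1: m = 0, cnt = 1, i = 0
After iteration 2: m = 1, cnt = 3, i = 1
After iteration 3: m = 2, cnt = 6, i = 2
After iteration 4: m = 3, cnt = 10, i = 3
Loop ends.

Final answer: 10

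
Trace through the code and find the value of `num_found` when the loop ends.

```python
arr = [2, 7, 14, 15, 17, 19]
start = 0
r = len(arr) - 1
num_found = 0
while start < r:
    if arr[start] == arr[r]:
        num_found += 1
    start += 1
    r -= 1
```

Let's trace through this code step by step.

Initialize: arr = [2, 7, 14, 15, 17, 19]
Initialize: start = 0
Initialize: r = 5
Initialize: num_found = 0
Entering loop: while start < r:
After iteration 1: start = 1, r = 4, num_found = 0
After iteration 2: start = 2, r = 3, num_found = 0
After iteration 3: start = 3, r = 2, num_found = 0
Loop ends.

Final answer: 0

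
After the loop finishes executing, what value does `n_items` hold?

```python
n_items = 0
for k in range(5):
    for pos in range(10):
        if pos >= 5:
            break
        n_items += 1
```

Let's trace through this code step by step.

Initialize: n_items = 0
Entering loop: for k in range(5):
After iteration 1: k = 0, n_items = 5
After iteration 2: k = 1, n_items = 10
After iteration 3: k = 2, n_items = 15
After iteration 4: k = 3, n_items = 20
After iteration 5: k = 4, n_items = 25
Loop ends.

Final answer: 25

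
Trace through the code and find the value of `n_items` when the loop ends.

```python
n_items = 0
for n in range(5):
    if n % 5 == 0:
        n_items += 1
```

Let's trace through this code step by step.

Initialize: n_items = 0
Entering loop: for n in range(5):
After iteration 1: n = 0, n_items = 1
After iteration 2: n = 1, n_items = 1
After iteration 3: n = 2, n_items = 1
After iteration 4: n = 3, n_items = 1
After iteration 5: n = 4, n_items = 1
Loop ends.

Final answer: 1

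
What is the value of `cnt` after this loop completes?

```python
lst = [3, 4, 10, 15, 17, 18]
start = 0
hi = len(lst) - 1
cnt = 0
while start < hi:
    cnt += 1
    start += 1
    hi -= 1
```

Let's trace through this code step by step.

Initialize: lst = [3, 4, 10, 15, 17, 18]
Initialize: start = 0
Initialize: hi = 5
Initialize: cnt = 0
Entering loop: while start < hi:
After iteration 1: start = 1, hi = 4, cnt = 1
After iteration 2: start = 2, hi = 3, cnt = 2
After iteration 3: start = 3, hi = 2, cnt = 3
Loop ends.

Final answer: 3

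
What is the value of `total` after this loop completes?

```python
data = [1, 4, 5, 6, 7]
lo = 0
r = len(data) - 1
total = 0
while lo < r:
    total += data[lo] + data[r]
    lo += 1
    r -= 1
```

Let's trace through this code step by step.

Initialize: data = [1, 4, 5, 6, 7]
Initialize: lo = 0
Initialize: r = 4
Initialize: total = 0
Entering loop: while lo < r:
After iteration 1: lo = 1, r = 3, total = 8
After iteration 2: lo = 2, r = 2, total = 18
Loop ends.

Final answer: 18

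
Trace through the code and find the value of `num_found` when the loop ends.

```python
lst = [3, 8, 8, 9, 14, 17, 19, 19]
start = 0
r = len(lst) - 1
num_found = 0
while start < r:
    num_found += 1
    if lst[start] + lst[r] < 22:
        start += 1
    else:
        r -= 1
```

Let's trace through this code step by step.

Initialize: lst = [3, 8, 8, 9, 14, 17, 19, 19]
Initialize: start = 0
Initialize: r = 7
Initialize: num_found = 0
Entering loop: while start < r:
After iteration 1: start = 0, r = 6, num_found = 1
After iteration 2: start = 0, r = 5, num_found = 2
After iteration 3: start = 1, r = 5, num_found = 3
After iteration 4: start = 1, r = 4, num_found = 4
After iteration 5: start = 1, r = 3, num_found = 5
After iteration 6: start = 2, r = 3, num_found = 6
After iteration 7: start = 3, r = 3, num_found = 7
Loop ends.

Final answer: 7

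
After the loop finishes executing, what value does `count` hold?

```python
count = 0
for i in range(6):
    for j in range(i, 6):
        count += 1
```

Let's trace through this code step by step.

Initialize: count = 0
Entering loop: for i in range(6):
After iteration 1: i = 0, count = 6
After iteration 2: i = 1, count = 11
After iteration 3: i = 2, count = 15
After iteration 4: i = 3, count = 18
After iteration 5: i = 4, count = 20
After iteration 6: i = 5, count = 21
Loop ends.

Final answer: 21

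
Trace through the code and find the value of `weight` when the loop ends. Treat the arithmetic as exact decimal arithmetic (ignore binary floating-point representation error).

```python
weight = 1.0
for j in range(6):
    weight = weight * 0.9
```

Let's trace through this code step by step.

Initialize: weight = 1.0
Entering loop: for j in range(6):
After iteration 1: j = 0, weight = 0.9
After iteration 2: j = 1, weight = 0.81
After iteration 3: j = 2, weight = 0.729
After iteration 4: j = 3, weight = 0.6561
After iteration 5: j = 4, weight = 0.59049
After iteration 6: j = 5, weight = 0.531441
Loop ends.

Final answer: 0.531441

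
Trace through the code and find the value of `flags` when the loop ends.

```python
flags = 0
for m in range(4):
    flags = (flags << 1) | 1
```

Let's trace through this code step by step.

Initialize: flags = 0
Entering loop: for m in range(4):
After iteration 1: m = 0, flags = 1
After iteration 2: m = 1, flags = 3
After iteration 3: m = 2, flags = 7
After iteration 4: m = 3, flags = 15
Loop ends.

Final answer: 15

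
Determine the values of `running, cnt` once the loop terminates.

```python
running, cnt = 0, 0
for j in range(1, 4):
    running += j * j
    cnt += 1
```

Let's trace through this code step by step.

Initialize: running = 0
Initialize: cnt = 0
Entering loop: for j in range(1, 4):
After iteration 1: j = 1, running = 1, cnt = 1
After iteration 2: j = 2, running = 5, cnt = 2
After iteration 3: j = 3, running = 14, cnt = 3
Loop ends.

Final answer: 14, 3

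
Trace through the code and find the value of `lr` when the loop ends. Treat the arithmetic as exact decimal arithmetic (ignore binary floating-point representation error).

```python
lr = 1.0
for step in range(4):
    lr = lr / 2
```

Let's trace through this code step by step.

Initialize: lr = 1.0
Entering loop: for step in range(4):
After iteration 1: step = 0, lr = 0.5
After iteration 2: step = 1, lr = 0.25
After iteration 3: step = 2, lr = 0.125
After iteration 4: step = 3, lr = 0.0625
Loop ends.

Final answer: 0.0625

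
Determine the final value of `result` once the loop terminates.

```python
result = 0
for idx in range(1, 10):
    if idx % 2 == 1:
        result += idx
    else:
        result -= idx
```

Let's trace through this code step by step.

Initialize: result = 0
Entering loop: for idx in range(1, 10):
After iteration 1: idx = 1, result = 1
After iteration 2: idx = 2, result = -1
After iteration 3: idx = 3, result = 2
After iteration 4: idx = 4, result = -2
After iteration 5: idx = 5, result = 3
After iteration 6: idx = 6, result = -3
After iteration 7: idx = 7, result = 4
After iteration 8: idx = 8, result = -4
After iteration 9: idx = 9, result = 5
Loop ends.

Final answer: 5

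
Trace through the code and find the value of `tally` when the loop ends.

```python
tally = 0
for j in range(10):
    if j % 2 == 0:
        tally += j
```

Let's trace through this code step by step.

Initialize: tally = 0
Entering loop: for j in range(10):
After iteration 1: j = 0, tally = 0
After iteration 2: j = 1, tally = 0
After iteration 3: j = 2, tally = 2
After iteration 4: j = 3, tally = 2
After iteration 5: j = 4, tally = 6
After iteration 6: j = 5, tally = 6
After iteration 7: j = 6, tally = 12
After iteration 8: j = 7, tally = 12
After iteration 9: j = 8, tally = 20
After iteration 10: j = 9, tally = 20
Loop ends.

Final answer: 20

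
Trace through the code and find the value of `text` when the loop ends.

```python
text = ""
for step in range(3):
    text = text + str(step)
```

Let's trace through this code step by step.

Initialize: text = ''
Entering loop: for step in range(3):
After iteration 1: step = 0, text = '0'
After iteration 2: step = 1, text = '01'
After iteration 3: step = 2, text = '012'
Loop ends.

Final answer: '012'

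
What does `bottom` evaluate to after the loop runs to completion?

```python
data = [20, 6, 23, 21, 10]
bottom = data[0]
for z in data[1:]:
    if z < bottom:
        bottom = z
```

Let's trace through this code step by step.

Initialize: data = [20, 6, 23, 21, 10]
Initialize: bottom = 20
Entering loop: for z in data[1:]:
After iteration 1: z = 6, bottom = 6
After iteration 2: z = 23, bottom = 6
After iteration 3: z = 21, bottom = 6
After iteration 4: z = 10, bottom = 6
Loop ends.

Final answer: 6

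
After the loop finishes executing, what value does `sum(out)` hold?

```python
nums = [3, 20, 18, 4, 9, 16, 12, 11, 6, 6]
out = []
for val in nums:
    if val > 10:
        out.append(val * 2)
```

Let's trace through this code step by step.

Initialize: nums = [3, 20, 18, 4, 9, 16, 12, 11, 6, 6]
Initialize: out = []
Entering loop: for val in nums:
After iteration 1: val = 3, out = []
After iteration 2: val = 20, out = [40]
After iteration 3: val = 18, out = [40, 36]
After iteration 4: val = 4, out = [40, 36]
After iteration 5: val = 9, out = [40, 36]
After iteration 6: val = 16, out = [40, 36, 32]
After iteration 7: val = 12, out = [40, 36, 32, 24]
After iteration 8: val = 11, out = [40, 36, 32, 24, 22]
After iteration 9: val = 6, out = [40, 36, 32, 24, 22]
After iteration 10: val = 6, out = [40, 36, 32, 24, 22]
Loop ends.
sum(out) = 154

Final answer: 154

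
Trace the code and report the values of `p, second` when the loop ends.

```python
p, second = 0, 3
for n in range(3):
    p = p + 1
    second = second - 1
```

Let's trace through this code step by step.

Initialize: p = 0
Initialize: second = 3
Entering loop: for n in range(3):
After iteration 1: n = 0, p = 1, second = 2
After iteration 2: n = 1, p = 2, second = 1
After iteration 3: n = 2, p = 3, second = 0
Loop ends.

Final answer: 3, 0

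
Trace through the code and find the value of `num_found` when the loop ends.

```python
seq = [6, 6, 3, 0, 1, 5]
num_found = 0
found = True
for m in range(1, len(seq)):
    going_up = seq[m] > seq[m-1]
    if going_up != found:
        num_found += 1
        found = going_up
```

Let's trace through this code step by step.

Initialize: seq = [6, 6, 3, 0, 1, 5]
Initialize: num_found = 0
Initialize: found = True
Entering loop: for m in range(1, len(seq)):
After iteration 1: m = 1, num_found = 1, found = False, going_up = False
After iteration 2: m = 2, num_found = 1, found = False, going_up = False
After iteration 3: m = 3, num_found = 1, found = False, going_up = False
After iteration 4: m = 4, num_found = 2, found = True, going_up = True
After iteration 5: m = 5, num_found = 2, found = True, going_up = True
Loop ends.

Final answer: 2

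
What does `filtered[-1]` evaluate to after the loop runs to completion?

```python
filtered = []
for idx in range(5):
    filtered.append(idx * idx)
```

Let's trace through this code step by step.

Initialize: filtered = []
Entering loop: for idx in range(5):
After iteration 1: idx = 0, filtered = [0]
After iteration 2: idx = 1, filtered = [0, 1]
After iteration 3: idx = 2, filtered = [0, 1, 4]
After iteration 4: idx = 3, filtered = [0, 1, 4, 9]
After iteration 5: idx = 4, filtered = [0, 1, 4, 9, 16]
Loop ends.
filtered[-1] = 16

Final answer: 16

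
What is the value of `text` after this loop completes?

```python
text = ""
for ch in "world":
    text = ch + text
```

Let's trace through this code step by step.

Initialize: text = ''
Entering loop: for ch in "world":
After iteration 1: ch = 'w', text = 'w'
After iteration 2: ch = 'o', text = 'ow'
After iteration 3: ch = 'r', text = 'row'
After iteration 4: ch = 'l', text = 'lrow'
After iteration 5: ch = 'd', text = 'dlrow'
Loop ends.

Final answer: 'dlrow'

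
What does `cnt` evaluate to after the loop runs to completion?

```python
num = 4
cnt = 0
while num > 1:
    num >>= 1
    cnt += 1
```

Let's trace through this code step by step.

Initialize: num = 4
Initialize: cnt = 0
Entering loop: while num > 1:
After iteration 1: num = 2, cnt = 1
After iteration 2: num = 1, cnt = 2
Loop ends.

Final answer: 2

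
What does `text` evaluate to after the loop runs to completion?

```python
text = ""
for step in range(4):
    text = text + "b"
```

Let's trace through this code step by step.

Initialize: text = ''
Entering loop: for step in range(4):
After iteration 1: step = 0, text = 'b'
After iteration 2: step = 1, text = 'bb'
After iteration 3: step = 2, text = 'bbb'
After iteration 4: step = 3, text = 'bbbb'
Loop ends.

Final answer: 'bbbb'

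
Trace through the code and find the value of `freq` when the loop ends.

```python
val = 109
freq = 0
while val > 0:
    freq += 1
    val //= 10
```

Let's trace through this code step by step.

Initialize: val = 109
Initialize: freq = 0
Entering loop: while val > 0:
After iteration 1: val = 10, freq = 1
After iteration 2: val = 1, freq = 2
After iteration 3: val = 0, freq = 3
Loop ends.

Final answer: 3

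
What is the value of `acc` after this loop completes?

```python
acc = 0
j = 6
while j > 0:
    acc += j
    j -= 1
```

Let's trace through this code step by step.

Initialize: acc = 0
Initialize: j = 6
Entering loop: while j > 0:
After iteration 1: acc = 6, j = 5
After iteration 2: acc = 11, j = 4
After iteration 3: acc = 15, j = 3
After iteration 4: acc = 18, j = 2
After iteration 5: acc = 20, j = 1
After iteration 6: acc = 21, j = 0
Loop ends.

Final answer: 21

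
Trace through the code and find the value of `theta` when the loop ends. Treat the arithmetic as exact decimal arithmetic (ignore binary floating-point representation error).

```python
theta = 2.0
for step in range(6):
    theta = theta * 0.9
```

Let's trace through this code step by step.

Initialize: theta = 2.0
Entering loop: for step in range(6):
After iteration 1: step = 0, theta = 1.8
After iteration 2: step = 1, theta = 1.62
After iteration 3: step = 2, theta = 1.458
After iteration 4: step = 3, theta = 1.3122
After iteration 5: step = 4, theta = 1.18098
After iteration 6: step = 5, theta = 1.062882
Loop ends.

Final answer: 1.062882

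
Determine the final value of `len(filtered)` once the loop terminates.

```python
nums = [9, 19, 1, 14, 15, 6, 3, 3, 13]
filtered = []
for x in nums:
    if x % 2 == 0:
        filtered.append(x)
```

Let's trace through this code step by step.

Initialize: nums = [9, 19, 1, 14, 15, 6, 3, 3, 13]
Initialize: filtered = []
Entering loop: for x in nums:
After iteration 1: x = 9, filtered = []
After iteration 2: x = 19, filtered = []
After iteration 3: x = 1, filtered = []
After iteration 4: x = 14, filtered = [14]
After iteration 5: x = 15, filtered = [14]
After iteration 6: x = 6, filtered = [14, 6]
After iteration 7: x = 3, filtered = [14, 6]
After iteration 8: x = 3, filtered = [14, 6]
After iteration 9: x = 13, filtered = [14, 6]
Loop ends.
len(filtered) = 2

Final answer: 2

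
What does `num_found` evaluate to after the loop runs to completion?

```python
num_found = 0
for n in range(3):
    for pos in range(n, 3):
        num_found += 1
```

Let's trace through this code step by step.

Initialize: num_found = 0
Entering loop: for n in range(3):
After iteration 1: n = 0, num_found = 3
After iteration 2: n = 1, num_found = 5
After iteration 3: n = 2, num_found = 6
Loop ends.

Final answer: 6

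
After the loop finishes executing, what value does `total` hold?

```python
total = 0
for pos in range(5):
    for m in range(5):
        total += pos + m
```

Let's trace through this code step by step.

Initialize: total = 0
Entering loop: for pos in range(5):
After iteration 1: pos = 0, total = 10
After iteration 2: pos = 1, total = 25
After iteration 3: pos = 2, total = 45
After iteration 4: pos = 3, total = 70
After iteration 5: pos = 4, total = 100
Loop ends.

Final answer: 100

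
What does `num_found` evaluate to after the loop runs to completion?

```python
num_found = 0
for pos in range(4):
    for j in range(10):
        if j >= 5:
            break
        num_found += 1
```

Let's trace through this code step by step.

Initialize: num_found = 0
Entering loop: for pos in range(4):
After iteration 1: pos = 0, num_found = 5
After iteration 2: pos = 1, num_found = 10
After iteration 3: pos = 2, num_found = 15
After iteration 4: pos = 3, num_found = 20
Loop ends.

Final answer: 20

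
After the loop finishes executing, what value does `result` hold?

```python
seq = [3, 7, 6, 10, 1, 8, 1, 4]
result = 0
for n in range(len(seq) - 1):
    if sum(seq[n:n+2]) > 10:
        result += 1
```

Let's trace through this code step by step.

Initialize: seq = [3, 7, 6, 10, 1, 8, 1, 4]
Initialize: result = 0
Entering loop: for n in range(len(seq) - 1):
After iteration 1: n = 0, result = 0
After iteration 2: n = 1, result = 1
After iteration 3: n = 2, result = 2
After iteration 4: n = 3, result = 3
After iteration 5: n = 4, result = 3
After iteration 6: n = 5, result = 3
After iteration 7: n = 6, result = 3
Loop ends.

Final answer: 3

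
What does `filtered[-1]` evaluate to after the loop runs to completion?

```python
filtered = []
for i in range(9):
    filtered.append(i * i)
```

Let's trace through this code step by step.

Initialize: filtered = []
Entering loop: for i in range(9):
After iteration 1: i = 0, filtered = [0]
After iteration 2: i = 1, filtered = [0, 1]
After iteration 3: i = 2, filtered = [0, 1, 4]
After iteration 4: i = 3, filtered = [0, 1, 4, 9]
After iteration 5: i = 4, filtered = [0, 1, 4, 9, 16]
After iteration 6: i = 5, filtered = [0, 1, 4, 9, 16, 25]
After iteration 7: i = 6, filtered = [0, 1, 4, 9, 16, 25, 36]
After iteration 8: i = 7, filtered = [0, 1, 4, 9, 16, 25, 36, 49]
After iteration 9: i = 8, filtered = [0, 1, 4, 9, 16, 25, 36, 49, 64]
Loop ends.
filtered[-1] = 64

Final answer: 64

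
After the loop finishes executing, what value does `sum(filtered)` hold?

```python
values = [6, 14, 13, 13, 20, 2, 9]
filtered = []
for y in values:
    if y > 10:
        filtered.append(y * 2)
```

Let's trace through this code step by step.

Initialize: values = [6, 14, 13, 13, 20, 2, 9]
Initialize: filtered = []
Entering loop: for y in values:
After iteration 1: y = 6, filtered = []
After iteration 2: y = 14, filtered = [28]
After iteration 3: y = 13, filtered = [28, 26]
After iteration 4: y = 13, filtered = [28, 26, 26]
After iteration 5: y = 20, filtered = [28, 26, 26, 40]
After iteration 6: y = 2, filtered = [28, 26, 26, 40]
After iteration 7: y = 9, filtered = [28, 26, 26, 40]
Loop ends.
sum(filtered) = 120

Final answer: 120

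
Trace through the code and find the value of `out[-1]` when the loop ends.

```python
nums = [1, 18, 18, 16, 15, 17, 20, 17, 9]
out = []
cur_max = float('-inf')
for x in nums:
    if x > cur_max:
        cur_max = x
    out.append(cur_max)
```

Let's trace through this code step by step.

Initialize: nums = [1, 18, 18, 16, 15, 17, 20, 17, 9]
Initialize: out = []
Initialize: cur_max = -inf
Entering loop: for x in nums:
After iteration 1: x = 1, out = [1], cur_max = 1
After iteration 2: x = 18, out = [1, 18], cur_max = 18
After iteration 3: x = 18, out = [1, 18, 18], cur_max = 18
After iteration 4: x = 16, out = [1, 18, 18, 18], cur_max = 18
After iteration 5: x = 15, out = [1, 18, 18, 18, 18], cur_max = 18
After iteration 6: x = 17, out = [1, 18, 18, 18, 18, 18], cur_max = 18
After iteration 7: x = 20, out = [1, 18, 18, 18, 18, 18, 20], cur_max = 20
After iteration 8: x = 17, out = [1, 18, 18, 18, 18, 18, 20, 20], cur_max = 20
After iteration 9: x = 9, out = [1, 18, 18, 18, 18, 18, 20, 20, 20], cur_max = 20
Loop ends.
out[-1] = 20

Final answer: 20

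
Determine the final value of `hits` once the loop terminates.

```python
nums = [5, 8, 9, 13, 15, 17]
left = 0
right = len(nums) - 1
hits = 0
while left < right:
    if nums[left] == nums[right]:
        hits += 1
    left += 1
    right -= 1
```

Let's trace through this code step by step.

Initialize: nums = [5, 8, 9, 13, 15, 17]
Initialize: left = 0
Initialize: right = 5
Initialize: hits = 0
Entering loop: while left < right:
After iteration 1: left = 1, right = 4, hits = 0
After iteration 2: left = 2, right = 3, hits = 0
After iteration 3: left = 3, right = 2, hits = 0
Loop ends.

Final answer: 0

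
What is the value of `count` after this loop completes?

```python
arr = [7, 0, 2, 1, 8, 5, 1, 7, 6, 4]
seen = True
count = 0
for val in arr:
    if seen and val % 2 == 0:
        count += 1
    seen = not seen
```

Let's trace through this code step by step.

Initialize: arr = [7, 0, 2, 1, 8, 5, 1, 7, 6, 4]
Initialize: seen = True
Initialize: count = 0
Entering loop: for val in arr:
After iteration 1: val = 7, seen = False, count = 0
After iteration 2: val = 0, seen = True, count = 0
After iteration 3: val = 2, seen = False, count = 1
After iteration 4: val = 1, seen = True, count = 1
After iteration 5: val = 8, seen = False, count = 2
After iteration 6: val = 5, seen = True, count = 2
After iteration 7: val = 1, seen = False, count = 2
After iteration 8: val = 7, seen = True, count = 2
After iteration 9: val = 6, seen = False, count = 3
After iteration 10: val = 4, seen = True, count = 3
Loop ends.

Final answer: 3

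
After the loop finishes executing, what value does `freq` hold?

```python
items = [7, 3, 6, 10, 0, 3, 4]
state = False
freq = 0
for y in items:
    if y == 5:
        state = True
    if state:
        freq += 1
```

Let's trace through this code step by step.

Initialize: items = [7, 3, 6, 10, 0, 3, 4]
Initialize: state = False
Initialize: freq = 0
Entering loop: for y in items:
After iteration 1: y = 7, freq = 0
After iteration 2: y = 3, freq = 0
After iteration 3: y = 6, freq = 0
After iteration 4: y = 10, freq = 0
After iteration 5: y = 0, freq = 0
After iteration 6: y = 3, freq = 0
After iteration 7: y = 4, freq = 0
Loop ends.

Final answer: 0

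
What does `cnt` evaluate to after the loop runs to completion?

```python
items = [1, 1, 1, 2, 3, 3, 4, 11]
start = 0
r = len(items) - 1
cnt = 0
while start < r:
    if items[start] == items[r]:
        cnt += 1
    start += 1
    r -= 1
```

Let's trace through this code step by step.

Initialize: items = [1, 1, 1, 2, 3, 3, 4, 11]
Initialize: start = 0
Initialize: r = 7
Initialize: cnt = 0
Entering loop: while start < r:
After iteration 1: start = 1, r = 6, cnt = 0
After iteration 2: start = 2, r = 5, cnt = 0
After iteration 3: start = 3, r = 4, cnt = 0
After iteration 4: start = 4, r = 3, cnt = 0
Loop ends.

Final answer: 0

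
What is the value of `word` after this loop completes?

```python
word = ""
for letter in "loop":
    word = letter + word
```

Let's trace through this code step by step.

Initialize: word = ''
Entering loop: for letter in "loop":
After iteration 1: letter = 'l', word = 'l'
After iteration 2: letter = 'o', word = 'ol'
After iteration 3: letter = 'o', word = 'ool'
After iteration 4: letter = 'p', word = 'pool'
Loop ends.

Final answer: 'pool'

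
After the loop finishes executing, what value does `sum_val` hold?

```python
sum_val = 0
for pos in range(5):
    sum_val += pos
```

Let's trace through this code step by step.

Initialize: sum_val = 0
Entering loop: for pos in range(5):
After iteration 1: pos = 0, sum_val = 0
After iteration 2: pos = 1, sum_val = 1
After iteration 3: pos = 2, sum_val = 3
After iteration 4: pos = 3, sum_val = 6
After iteration 5: pos = 4, sum_val = 10
Loop ends.

Final answer: 10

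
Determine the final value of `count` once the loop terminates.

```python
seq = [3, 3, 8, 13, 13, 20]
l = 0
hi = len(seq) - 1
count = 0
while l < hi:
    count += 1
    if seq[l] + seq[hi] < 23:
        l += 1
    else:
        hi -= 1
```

Let's trace through this code step by step.

Initialize: seq = [3, 3, 8, 13, 13, 20]
Initialize: l = 0
Initialize: hi = 5
Initialize: count = 0
Entering loop: while l < hi:
After iteration 1: l = 0, hi = 4, count = 1
After iteration 2: l = 1, hi = 4, count = 2
After iteration 3: l = 2, hi = 4, count = 3
After iteration 4: l = 3, hi = 4, count = 4
After iteration 5: l = 3, hi = 3, count = 5
Loop ends.

Final answer: 5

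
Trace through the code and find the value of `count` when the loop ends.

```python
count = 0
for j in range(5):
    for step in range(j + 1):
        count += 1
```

Let's trace through this code step by step.

Initialize: count = 0
Entering loop: for j in range(5):
After iteration 1: j = 0, count = 1, step = 0
After iteration 2: j = 1, count = 3, step = 1
After iteration 3: j = 2, count = 6, step = 2
After iteration 4: j = 3, count = 10, step = 3
After iteration 5: j = 4, count = 15, step = 4
Loop ends.

Final answer: 15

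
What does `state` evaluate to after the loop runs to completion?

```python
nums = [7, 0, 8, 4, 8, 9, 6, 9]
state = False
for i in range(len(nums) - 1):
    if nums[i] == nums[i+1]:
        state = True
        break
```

Let's trace through this code step by step.

Initialize: nums = [7, 0, 8, 4, 8, 9, 6, 9]
Initialize: state = False
Entering loop: for i in range(len(nums) - 1):
After iteration 1: i = 0, state = False
After iteration 2: i = 1, state = False
After iteration 3: i = 2, state = False
After iteration 4: i = 3, state = False
After iteration 5: i = 4, state = False
After iteration 6: i = 5, state = False
After iteration 7: i = 6, state = False
Loop ends.

Final answer: False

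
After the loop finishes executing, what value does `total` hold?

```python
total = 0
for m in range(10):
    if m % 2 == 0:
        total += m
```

Let's trace through this code step by step.

Initialize: total = 0
Entering loop: for m in range(10):
After iteration 1: m = 0, total = 0
After iteration 2: m = 1, total = 0
After iteration 3: m = 2, total = 2
After iteration 4: m = 3, total = 2
After iteration 5: m = 4, total = 6
After iteration 6: m = 5, total = 6
After iteration 7: m = 6, total = 12
After iteration 8: m = 7, total = 12
After iteration 9: m = 8, total = 20
After iteration 10: m = 9, total = 20
Loop ends.

Final answer: 20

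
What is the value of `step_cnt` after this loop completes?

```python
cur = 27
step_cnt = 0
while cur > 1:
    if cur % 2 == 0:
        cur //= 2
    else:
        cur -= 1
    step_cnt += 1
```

Let's trace through this code step by step.

Initialize: cur = 27
Initialize: step_cnt = 0
Entering loop: while cur > 1:
After iteration 1: cur = 26, step_cnt = 1
After iteration 2: cur = 13, step_cnt = 2
After iteration 3: cur = 12, step_cnt = 3
After iteration 4: cur = 6, step_cnt = 4
After iteration 5: cur = 3, step_cnt = 5
After iteration 6: cur = 2, step_cnt = 6
After iteration 7: cur = 1, step_cnt = 7
Loop ends.

Final answer: 7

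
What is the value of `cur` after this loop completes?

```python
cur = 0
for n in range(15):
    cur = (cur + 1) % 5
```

Let's trace through this code step by step.

Initialize: cur = 0
Entering loop: for n in range(15):
After iteration 1: n = 0, cur = 1
After iteration 2: n = 1, cur = 2
After iteration 3: n = 2, cur = 3
After iteration 4: n = 3, cur = 4
After iteration 5: n = 4, cur = 0
After iteration 6: n = 5, cur = 1
After iteration 7: n = 6, cur = 2
After iteration 8: n = 7, cur = 3
After iteration 9: n = 8, cur = 4
After iteration 10: n = 9, cur = 0
After iteration 11: n = 10, cur = 1
After iteration 12: n = 11, cur = 2
After iteration 13: n = 12, cur = 3
After iteration 14: n = 13, cur = 4
After iteration 15: n = 14, cur = 0
Loop ends.

Final answer: 0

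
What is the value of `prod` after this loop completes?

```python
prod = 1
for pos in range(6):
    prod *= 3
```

Let's trace through this code step by step.

Initialize: prod = 1
Entering loop: for pos in range(6):
After iteration 1: pos = 0, prod = 3
After iteration 2: pos = 1, prod = 9
After iteration 3: pos = 2, prod = 27
After iteration 4: pos = 3, prod = 81
After iteration 5: pos = 4, prod = 243
After iteration 6: pos = 5, prod = 729
Loop ends.

Final answer: 729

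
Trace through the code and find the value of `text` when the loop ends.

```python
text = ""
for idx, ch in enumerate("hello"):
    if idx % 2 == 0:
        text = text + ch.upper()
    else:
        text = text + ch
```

Let's trace through this code step by step.

Initialize: text = ''
Entering loop: for idx, ch in enumerate("hello"):
After iteration 1: idx = 0, ch = 'h', text = 'H'
After iteration 2: idx = 1, ch = 'e', text = 'He'
After iteration 3: idx = 2, ch = 'l', text = 'HeL'
After iteration 4: idx = 3, ch = 'l', text = 'HeLl'
After iteration 5: idx = 4, ch = 'o', text = 'HeLlO'
Loop ends.

Final answer: 'HeLlO'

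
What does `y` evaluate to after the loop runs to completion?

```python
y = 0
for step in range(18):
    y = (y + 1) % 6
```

Let's trace through this code step by step.

Initialize: y = 0
Entering loop: for step in range(18):
After iteration 1: step = 0, y = 1
After iteration 2: step = 1, y = 2
After iteration 3: step = 2, y = 3
After iteration 4: step = 3, y = 4
After iteration 5: step = 4, y = 5
After iteration 6: step = 5, y = 0
After iteration 7: step = 6, y = 1
After iteration 8: step = 7, y = 2
After iteration 9: step = 8, y = 3
After iteration 10: step = 9, y = 4
After iteration 11: step = 10, y = 5
After iteration 12: step = 11, y = 0
After iteration 13: step = 12, y = 1
After iteration 14: step = 13, y = 2
After iteration 15: step = 14, y = 3
After iteration 16: step = 15, y = 4
After iteration 17: step = 16, y = 5
After iteration 18: step = 17, y = 0
Loop ends.

Final answer: 0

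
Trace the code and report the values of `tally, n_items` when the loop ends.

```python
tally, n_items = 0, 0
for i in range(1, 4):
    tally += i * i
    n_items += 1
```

Let's trace through this code step by step.

Initialize: tally = 0
Initialize: n_items = 0
Entering loop: for i in range(1, 4):
After iteration 1: i = 1, tally = 1, n_items = 1
After iteration 2: i = 2, tally = 5, n_items = 2
After iteration 3: i = 3, tally = 14, n_items = 3
Loop ends.

Final answer: 14, 3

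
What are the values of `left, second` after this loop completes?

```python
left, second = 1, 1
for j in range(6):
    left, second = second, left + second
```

Let's trace through this code step by step.

Initialize: left = 1
Initialize: second = 1
Entering loop: for j in range(6):
After iteration 1: j = 0, left = 1, second = 2
After iteration 2: j = 1, left = 2, second = 3
After iteration 3: j = 2, left = 3, second = 5
After iteration 4: j = 3, left = 5, second = 8
After iteration 5: j = 4, left = 8, second = 13
After iteration 6: j = 5, left = 13, second = 21
Loop ends.

Final answer: 13, 21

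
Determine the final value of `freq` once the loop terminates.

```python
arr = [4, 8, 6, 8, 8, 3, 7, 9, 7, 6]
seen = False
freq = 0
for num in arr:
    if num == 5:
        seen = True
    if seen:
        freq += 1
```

Let's trace through this code step by step.

Initialize: arr = [4, 8, 6, 8, 8, 3, 7, 9, 7, 6]
Initialize: seen = False
Initialize: freq = 0
Entering loop: for num in arr:
After iteration 1: num = 4, freq = 0
After iteration 2: num = 8, freq = 0
After iteration 3: num = 6, freq = 0
After iteration 4: num = 8, freq = 0
After iteration 5: num = 8, freq = 0
After iteration 6: num = 3, freq = 0
After iteration 7: num = 7, freq = 0
After iteration 8: num = 9, freq = 0
After iteration 9: num = 7, freq = 0
After iteration 10: num = 6, freq = 0
Loop ends.

Final answer: 0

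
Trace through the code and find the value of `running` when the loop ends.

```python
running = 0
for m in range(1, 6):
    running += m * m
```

Let's trace through this code step by step.

Initialize: running = 0
Entering loop: for m in range(1, 6):
After iteration 1: m = 1, running = 1
After iteration 2: m = 2, running = 5
After iteration 3: m = 3, running = 14
After iteration 4: m = 4, running = 30
After iteration 5: m = 5, running = 55
Loop ends.

Final answer: 55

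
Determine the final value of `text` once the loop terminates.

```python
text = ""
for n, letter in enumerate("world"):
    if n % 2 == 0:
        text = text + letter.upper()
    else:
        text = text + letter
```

Let's trace through this code step by step.

Initialize: text = ''
Entering loop: for n, letter in enumerate("world"):
After iteration 1: n = 0, letter = 'w', text = 'W'
After iteration 2: n = 1, letter = 'o', text = 'Wo'
After iteration 3: n = 2, letter = 'r', text = 'WoR'
After iteration 4: n = 3, letter = 'l', text = 'WoRl'
After iteration 5: n = 4, letter = 'd', text = 'WoRlD'
Loop ends.

Final answer: 'WoRlD'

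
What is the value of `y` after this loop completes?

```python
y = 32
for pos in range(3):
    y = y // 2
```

Let's trace through this code step by step.

Initialize: y = 32
Entering loop: for pos in range(3):
After iteration 1: pos = 0, y = 16
After iteration 2: pos = 1, y = 8
After iteration 3: pos = 2, y = 4
Loop ends.

Final answer: 4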